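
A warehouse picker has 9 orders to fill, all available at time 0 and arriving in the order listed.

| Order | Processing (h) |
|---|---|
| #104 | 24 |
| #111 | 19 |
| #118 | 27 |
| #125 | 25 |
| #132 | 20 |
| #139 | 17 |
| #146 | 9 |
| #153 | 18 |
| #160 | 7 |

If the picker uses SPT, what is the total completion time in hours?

SPT (increasing processing time): #160 #146 #139 #153 #111 #132 #104 #125 #118.
#160: 0→7
#146: 7→16
#139: 16→33
#153: 33→51
#111: 51→70
#132: 70→90
#104: 90→114
#125: 114→139
#118: 139→166
Sum = 7+16+33+51+70+90+114+139+166 = 686.

686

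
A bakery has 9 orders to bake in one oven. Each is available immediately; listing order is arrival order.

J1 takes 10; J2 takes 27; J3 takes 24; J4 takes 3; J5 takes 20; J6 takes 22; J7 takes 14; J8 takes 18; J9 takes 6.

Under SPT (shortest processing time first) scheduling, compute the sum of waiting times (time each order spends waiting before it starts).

SPT (increasing processing time): J4 J9 J1 J7 J8 J5 J6 J3 J2.
J4: waits 0, runs 0→3
J9: waits 3, runs 3→9
J1: waits 9, runs 9→19
J7: waits 19, runs 19→33
J8: waits 33, runs 33→51
J5: waits 51, runs 51→71
J6: waits 71, runs 71→93
J3: waits 93, runs 93→117
J2: waits 117, runs 117→144
Sum = 0+3+9+19+33+51+71+93+117 = 396.

396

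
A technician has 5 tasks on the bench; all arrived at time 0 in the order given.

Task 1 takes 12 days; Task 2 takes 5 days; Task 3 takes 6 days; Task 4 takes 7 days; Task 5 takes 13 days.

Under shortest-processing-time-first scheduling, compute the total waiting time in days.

SPT (increasing processing time): Task 2 Task 3 Task 4 Task 1 Task 5.
Task 2: waits 0, runs 0→5
Task 3: waits 5, runs 5→11
Task 4: waits 11, runs 11→18
Task 1: waits 18, runs 18→30
Task 5: waits 30, runs 30→43
Sum = 0+5+11+18+30 = 64.

64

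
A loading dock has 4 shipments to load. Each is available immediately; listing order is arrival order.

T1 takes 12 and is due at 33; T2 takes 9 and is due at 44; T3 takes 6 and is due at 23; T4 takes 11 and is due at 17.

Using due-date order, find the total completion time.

95

EDD (increasing due date): T4 T3 T1 T2.
T4: 0→11
T3: 11→17
T1: 17→29
T2: 29→38
Sum = 11+17+29+38 = 95.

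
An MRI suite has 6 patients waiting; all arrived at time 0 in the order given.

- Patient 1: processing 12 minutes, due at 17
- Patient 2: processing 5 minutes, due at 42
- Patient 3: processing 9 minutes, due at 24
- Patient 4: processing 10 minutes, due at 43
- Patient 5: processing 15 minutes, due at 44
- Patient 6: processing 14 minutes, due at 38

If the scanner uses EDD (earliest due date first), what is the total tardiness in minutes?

EDD (increasing due date): Patient 1 Patient 3 Patient 6 Patient 2 Patient 4 Patient 5.
Patient 1: 0→12, due 17, tardiness 0
Patient 3: 12→21, due 24, tardiness 0
Patient 6: 21→35, due 38, tardiness 0
Patient 2: 35→40, due 42, tardiness 0
Patient 4: 40→50, due 43, tardiness 7
Patient 5: 50→65, due 44, tardiness 21
Sum = 0+0+0+0+7+21 = 28.

28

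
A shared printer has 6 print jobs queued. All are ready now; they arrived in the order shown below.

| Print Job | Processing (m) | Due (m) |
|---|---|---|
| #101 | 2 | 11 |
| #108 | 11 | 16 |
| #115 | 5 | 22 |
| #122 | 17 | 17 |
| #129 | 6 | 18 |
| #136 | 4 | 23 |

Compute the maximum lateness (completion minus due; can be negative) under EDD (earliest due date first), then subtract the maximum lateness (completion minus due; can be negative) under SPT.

-6

EDD (increasing due date): #101 #108 #122 #129 #115 #136.
#101: 0→2, due 11, lateness -9
#108: 2→13, due 16, lateness -3
#122: 13→30, due 17, lateness 13
#129: 30→36, due 18, lateness 18
#115: 36→41, due 22, lateness 19
#136: 41→45, due 23, lateness 22
Maximum = 22.
SPT (increasing processing time): #101 #136 #115 #129 #108 #122.
#101: 0→2, due 11, lateness -9
#136: 2→6, due 23, lateness -17
#115: 6→11, due 22, lateness -11
#129: 11→17, due 18, lateness -1
#108: 17→28, due 16, lateness 12
#122: 28→45, due 17, lateness 28
Maximum = 28.
Difference = 22 − 28 = -6.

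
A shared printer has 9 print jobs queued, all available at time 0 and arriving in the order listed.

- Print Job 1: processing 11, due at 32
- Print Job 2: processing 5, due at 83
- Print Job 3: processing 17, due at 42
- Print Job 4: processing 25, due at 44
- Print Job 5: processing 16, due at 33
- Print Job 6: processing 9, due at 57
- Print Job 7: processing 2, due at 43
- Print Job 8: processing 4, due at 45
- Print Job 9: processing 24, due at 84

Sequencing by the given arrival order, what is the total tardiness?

FIFO (arrival order): Print Job 1 Print Job 2 Print Job 3 Print Job 4 Print Job 5 Print Job 6 Print Job 7 Print Job 8 Print Job 9.
Print Job 1: 0→11, due 32, tardiness 0
Print Job 2: 11→16, due 83, tardiness 0
Print Job 3: 16→33, due 42, tardiness 0
Print Job 4: 33→58, due 44, tardiness 14
Print Job 5: 58→74, due 33, tardiness 41
Print Job 6: 74→83, due 57, tardiness 26
Print Job 7: 83→85, due 43, tardiness 42
Print Job 8: 85→89, due 45, tardiness 44
Print Job 9: 89→113, due 84, tardiness 29
Sum = 0+0+0+14+41+26+42+44+29 = 196.

196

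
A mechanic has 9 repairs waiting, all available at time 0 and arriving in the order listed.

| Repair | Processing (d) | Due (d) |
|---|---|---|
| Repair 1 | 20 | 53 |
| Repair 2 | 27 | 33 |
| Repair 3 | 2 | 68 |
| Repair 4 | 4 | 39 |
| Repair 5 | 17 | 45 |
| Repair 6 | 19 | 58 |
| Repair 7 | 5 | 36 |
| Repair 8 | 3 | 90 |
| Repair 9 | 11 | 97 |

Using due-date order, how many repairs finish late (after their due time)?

6

EDD (increasing due date): Repair 2 Repair 7 Repair 4 Repair 5 Repair 1 Repair 6 Repair 3 Repair 8 Repair 9.
Repair 2: 0→27, due 33, tardiness 0
Repair 7: 27→32, due 36, tardiness 0
Repair 4: 32→36, due 39, tardiness 0
Repair 5: 36→53, due 45, tardiness 8
Repair 1: 53→73, due 53, tardiness 20
Repair 6: 73→92, due 58, tardiness 34
Repair 3: 92→94, due 68, tardiness 26
Repair 8: 94→97, due 90, tardiness 7
Repair 9: 97→108, due 97, tardiness 11
Late repairs: 6.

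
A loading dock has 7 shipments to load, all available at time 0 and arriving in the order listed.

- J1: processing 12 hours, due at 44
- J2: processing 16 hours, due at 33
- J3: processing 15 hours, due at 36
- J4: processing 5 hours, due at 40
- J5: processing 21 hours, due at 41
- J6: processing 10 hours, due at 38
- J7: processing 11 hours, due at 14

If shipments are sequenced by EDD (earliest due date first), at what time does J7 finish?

11

EDD (increasing due date): J7 J2 J3 J6 J4 J5 J1.
J7: 0→11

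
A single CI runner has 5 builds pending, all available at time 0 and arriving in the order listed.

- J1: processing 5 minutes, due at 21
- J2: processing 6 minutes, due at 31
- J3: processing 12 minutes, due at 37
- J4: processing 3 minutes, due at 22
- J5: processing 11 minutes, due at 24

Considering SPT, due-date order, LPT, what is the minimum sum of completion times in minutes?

SPT (increasing processing time): J4 J1 J2 J5 J3.
J4: 0→3
J1: 3→8
J2: 8→14
J5: 14→25
J3: 25→37
Sum = 3+8+14+25+37 = 87.
EDD (increasing due date): J1 J4 J5 J2 J3.
J1: 0→5
J4: 5→8
J5: 8→19
J2: 19→25
J3: 25→37
Sum = 5+8+19+25+37 = 94.
LPT (decreasing processing time): J3 J5 J2 J1 J4.
J3: 0→12
J5: 12→23
J2: 23→29
J1: 29→34
J4: 34→37
Sum = 12+23+29+34+37 = 135.
SPT 87, EDD 94, LPT 135 → minimum 87.

87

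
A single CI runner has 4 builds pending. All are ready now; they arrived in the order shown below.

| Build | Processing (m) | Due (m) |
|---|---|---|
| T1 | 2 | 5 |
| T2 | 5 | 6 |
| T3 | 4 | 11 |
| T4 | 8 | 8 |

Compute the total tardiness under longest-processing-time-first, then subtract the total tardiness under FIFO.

15

LPT (decreasing processing time): T4 T2 T3 T1.
T4: 0→8, due 8, tardiness 0
T2: 8→13, due 6, tardiness 7
T3: 13→17, due 11, tardiness 6
T1: 17→19, due 5, tardiness 14
Sum = 0+7+6+14 = 27.
FIFO (arrival order): T1 T2 T3 T4.
T1: 0→2, due 5, tardiness 0
T2: 2→7, due 6, tardiness 1
T3: 7→11, due 11, tardiness 0
T4: 11→19, due 8, tardiness 11
Sum = 0+1+0+11 = 12.
Difference = 27 − 12 = 15.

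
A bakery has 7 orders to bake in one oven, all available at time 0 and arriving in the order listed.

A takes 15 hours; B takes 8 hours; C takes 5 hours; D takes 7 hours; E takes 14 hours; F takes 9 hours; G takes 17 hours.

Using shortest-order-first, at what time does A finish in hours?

58

SPT (increasing processing time): C D B F E A G.
C: 0→5
D: 5→12
B: 12→20
F: 20→29
E: 29→43
A: 43→58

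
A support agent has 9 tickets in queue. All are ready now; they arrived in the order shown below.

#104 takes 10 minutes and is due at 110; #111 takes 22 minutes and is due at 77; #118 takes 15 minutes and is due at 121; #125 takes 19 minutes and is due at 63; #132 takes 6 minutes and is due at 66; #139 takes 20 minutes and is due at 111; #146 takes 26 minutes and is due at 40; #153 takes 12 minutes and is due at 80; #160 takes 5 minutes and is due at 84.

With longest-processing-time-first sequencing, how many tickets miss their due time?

LPT (decreasing processing time): #146 #111 #139 #125 #118 #153 #104 #132 #160.
#146: 0→26, due 40, tardiness 0
#111: 26→48, due 77, tardiness 0
#139: 48→68, due 111, tardiness 0
#125: 68→87, due 63, tardiness 24
#118: 87→102, due 121, tardiness 0
#153: 102→114, due 80, tardiness 34
#104: 114→124, due 110, tardiness 14
#132: 124→130, due 66, tardiness 64
#160: 130→135, due 84, tardiness 51
Late tickets: 5.

5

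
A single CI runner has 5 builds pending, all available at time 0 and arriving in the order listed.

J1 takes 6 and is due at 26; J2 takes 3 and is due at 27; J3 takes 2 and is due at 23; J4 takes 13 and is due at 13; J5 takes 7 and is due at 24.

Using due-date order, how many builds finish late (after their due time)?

2

EDD (increasing due date): J4 J3 J5 J1 J2.
J4: 0→13, due 13, tardiness 0
J3: 13→15, due 23, tardiness 0
J5: 15→22, due 24, tardiness 0
J1: 22→28, due 26, tardiness 2
J2: 28→31, due 27, tardiness 4
Late builds: 2.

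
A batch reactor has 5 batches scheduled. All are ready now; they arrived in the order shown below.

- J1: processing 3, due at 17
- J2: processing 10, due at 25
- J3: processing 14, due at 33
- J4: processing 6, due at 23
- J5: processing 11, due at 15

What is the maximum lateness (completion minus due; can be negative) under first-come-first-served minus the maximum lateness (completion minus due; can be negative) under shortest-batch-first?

14

FIFO (arrival order): J1 J2 J3 J4 J5.
J1: 0→3, due 17, lateness -14
J2: 3→13, due 25, lateness -12
J3: 13→27, due 33, lateness -6
J4: 27→33, due 23, lateness 10
J5: 33→44, due 15, lateness 29
Maximum = 29.
SPT (increasing processing time): J1 J4 J2 J5 J3.
J1: 0→3, due 17, lateness -14
J4: 3→9, due 23, lateness -14
J2: 9→19, due 25, lateness -6
J5: 19→30, due 15, lateness 15
J3: 30→44, due 33, lateness 11
Maximum = 15.
Difference = 29 − 15 = 14.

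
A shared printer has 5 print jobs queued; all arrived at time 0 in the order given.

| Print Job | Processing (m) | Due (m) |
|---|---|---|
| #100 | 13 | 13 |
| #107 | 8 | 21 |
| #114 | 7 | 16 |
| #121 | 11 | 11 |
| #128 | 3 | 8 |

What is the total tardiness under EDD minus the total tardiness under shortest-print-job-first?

EDD (increasing due date): #128 #121 #100 #114 #107.
#128: 0→3, due 8, tardiness 0
#121: 3→14, due 11, tardiness 3
#100: 14→27, due 13, tardiness 14
#114: 27→34, due 16, tardiness 18
#107: 34→42, due 21, tardiness 21
Sum = 0+3+14+18+21 = 56.
SPT (increasing processing time): #128 #114 #107 #121 #100.
#128: 0→3, due 8, tardiness 0
#114: 3→10, due 16, tardiness 0
#107: 10→18, due 21, tardiness 0
#121: 18→29, due 11, tardiness 18
#100: 29→42, due 13, tardiness 29
Sum = 0+0+0+18+29 = 47.
Difference = 56 − 47 = 9.

9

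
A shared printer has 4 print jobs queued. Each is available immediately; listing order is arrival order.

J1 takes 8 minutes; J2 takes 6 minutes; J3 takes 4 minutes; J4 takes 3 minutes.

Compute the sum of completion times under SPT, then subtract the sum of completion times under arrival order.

SPT (increasing processing time): J4 J3 J2 J1.
J4: 0→3
J3: 3→7
J2: 7→13
J1: 13→21
Sum = 3+7+13+21 = 44.
FIFO (arrival order): J1 J2 J3 J4.
J1: 0→8
J2: 8→14
J3: 14→18
J4: 18→21
Sum = 8+14+18+21 = 61.
Difference = 44 − 61 = -17.

-17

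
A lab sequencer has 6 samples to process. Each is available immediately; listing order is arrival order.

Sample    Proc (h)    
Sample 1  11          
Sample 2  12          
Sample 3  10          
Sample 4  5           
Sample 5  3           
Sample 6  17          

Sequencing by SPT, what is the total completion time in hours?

SPT (increasing processing time): Sample 5 Sample 4 Sample 3 Sample 1 Sample 2 Sample 6.
Sample 5: 0→3
Sample 4: 3→8
Sample 3: 8→18
Sample 1: 18→29
Sample 2: 29→41
Sample 6: 41→58
Sum = 3+8+18+29+41+58 = 157.

157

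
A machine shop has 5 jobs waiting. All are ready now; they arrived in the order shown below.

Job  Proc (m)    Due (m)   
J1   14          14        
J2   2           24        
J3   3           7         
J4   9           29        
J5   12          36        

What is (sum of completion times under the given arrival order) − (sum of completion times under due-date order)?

10

FIFO (arrival order): J1 J2 J3 J4 J5.
J1: 0→14
J2: 14→16
J3: 16→19
J4: 19→28
J5: 28→40
Sum = 14+16+19+28+40 = 117.
EDD (increasing due date): J3 J1 J2 J4 J5.
J3: 0→3
J1: 3→17
J2: 17→19
J4: 19→28
J5: 28→40
Sum = 3+17+19+28+40 = 107.
Difference = 117 − 107 = 10.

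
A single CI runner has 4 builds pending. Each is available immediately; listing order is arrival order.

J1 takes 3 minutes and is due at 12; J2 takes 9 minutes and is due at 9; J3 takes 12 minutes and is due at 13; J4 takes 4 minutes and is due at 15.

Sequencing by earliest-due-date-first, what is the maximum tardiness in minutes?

EDD (increasing due date): J2 J1 J3 J4.
J2: 0→9, due 9, tardiness 0
J1: 9→12, due 12, tardiness 0
J3: 12→24, due 13, tardiness 11
J4: 24→28, due 15, tardiness 13
Maximum = 13.

13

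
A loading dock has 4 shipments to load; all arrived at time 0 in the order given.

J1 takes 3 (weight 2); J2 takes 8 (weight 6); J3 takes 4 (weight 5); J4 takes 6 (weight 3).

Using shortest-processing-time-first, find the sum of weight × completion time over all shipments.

SPT (increasing processing time): J1 J3 J4 J2.
J1: finishes 3, weight 2, w·C = 6
J3: finishes 7, weight 5, w·C = 35
J4: finishes 13, weight 3, w·C = 39
J2: finishes 21, weight 6, w·C = 126
Sum = 6+35+39+126 = 206.

206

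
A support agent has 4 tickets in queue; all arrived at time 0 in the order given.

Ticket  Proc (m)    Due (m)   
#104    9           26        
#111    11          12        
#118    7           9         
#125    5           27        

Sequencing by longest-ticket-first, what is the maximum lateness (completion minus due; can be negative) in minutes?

18

LPT (decreasing processing time): #111 #104 #118 #125.
#111: 0→11, due 12, lateness -1
#104: 11→20, due 26, lateness -6
#118: 20→27, due 9, lateness 18
#125: 27→32, due 27, lateness 5
Maximum = 18.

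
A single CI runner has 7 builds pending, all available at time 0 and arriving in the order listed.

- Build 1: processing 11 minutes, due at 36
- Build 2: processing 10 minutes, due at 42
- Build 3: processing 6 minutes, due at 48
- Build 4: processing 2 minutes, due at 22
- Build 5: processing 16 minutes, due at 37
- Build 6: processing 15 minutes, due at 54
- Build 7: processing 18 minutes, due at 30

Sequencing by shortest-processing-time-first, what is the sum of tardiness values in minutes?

71

SPT (increasing processing time): Build 4 Build 3 Build 2 Build 1 Build 6 Build 5 Build 7.
Build 4: 0→2, due 22, tardiness 0
Build 3: 2→8, due 48, tardiness 0
Build 2: 8→18, due 42, tardiness 0
Build 1: 18→29, due 36, tardiness 0
Build 6: 29→44, due 54, tardiness 0
Build 5: 44→60, due 37, tardiness 23
Build 7: 60→78, due 30, tardiness 48
Sum = 0+0+0+0+0+23+48 = 71.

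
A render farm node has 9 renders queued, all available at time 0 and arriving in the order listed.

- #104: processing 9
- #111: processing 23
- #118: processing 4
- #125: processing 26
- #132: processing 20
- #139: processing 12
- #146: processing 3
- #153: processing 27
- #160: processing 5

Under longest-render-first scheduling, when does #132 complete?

LPT (decreasing processing time): #153 #125 #111 #132 #139 #104 #160 #118 #146.
#153: 0→27
#125: 27→53
#111: 53→76
#132: 76→96

96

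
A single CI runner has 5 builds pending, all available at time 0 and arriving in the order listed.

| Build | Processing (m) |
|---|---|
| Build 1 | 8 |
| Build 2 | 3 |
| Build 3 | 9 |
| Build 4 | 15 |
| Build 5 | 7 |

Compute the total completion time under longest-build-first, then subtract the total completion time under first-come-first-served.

LPT (decreasing processing time): Build 4 Build 3 Build 1 Build 5 Build 2.
Build 4: 0→15
Build 3: 15→24
Build 1: 24→32
Build 5: 32→39
Build 2: 39→42
Sum = 15+24+32+39+42 = 152.
FIFO (arrival order): Build 1 Build 2 Build 3 Build 4 Build 5.
Build 1: 0→8
Build 2: 8→11
Build 3: 11→20
Build 4: 20→35
Build 5: 35→42
Sum = 8+11+20+35+42 = 116.
Difference = 152 − 116 = 36.

36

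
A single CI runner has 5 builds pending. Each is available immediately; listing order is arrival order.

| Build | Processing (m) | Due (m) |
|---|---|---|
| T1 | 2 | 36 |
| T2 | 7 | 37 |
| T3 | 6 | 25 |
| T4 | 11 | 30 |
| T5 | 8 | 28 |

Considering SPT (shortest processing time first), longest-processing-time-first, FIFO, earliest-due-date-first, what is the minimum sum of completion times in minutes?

82

SPT (increasing processing time): T1 T3 T2 T5 T4.
T1: 0→2
T3: 2→8
T2: 8→15
T5: 15→23
T4: 23→34
Sum = 2+8+15+23+34 = 82.
LPT (decreasing processing time): T4 T5 T2 T3 T1.
T4: 0→11
T5: 11→19
T2: 19→26
T3: 26→32
T1: 32→34
Sum = 11+19+26+32+34 = 122.
FIFO (arrival order): T1 T2 T3 T4 T5.
T1: 0→2
T2: 2→9
T3: 9→15
T4: 15→26
T5: 26→34
Sum = 2+9+15+26+34 = 86.
EDD (increasing due date): T3 T5 T4 T1 T2.
T3: 0→6
T5: 6→14
T4: 14→25
T1: 25→27
T2: 27→34
Sum = 6+14+25+27+34 = 106.
SPT 82, LPT 122, FIFO 86, EDD 106 → minimum 82.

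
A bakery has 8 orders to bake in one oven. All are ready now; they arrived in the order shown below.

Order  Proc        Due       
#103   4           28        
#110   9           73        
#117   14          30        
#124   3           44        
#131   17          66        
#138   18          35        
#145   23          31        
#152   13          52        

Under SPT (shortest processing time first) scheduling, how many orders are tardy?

SPT (increasing processing time): #124 #103 #110 #152 #117 #131 #138 #145.
#124: 0→3, due 44, tardiness 0
#103: 3→7, due 28, tardiness 0
#110: 7→16, due 73, tardiness 0
#152: 16→29, due 52, tardiness 0
#117: 29→43, due 30, tardiness 13
#131: 43→60, due 66, tardiness 0
#138: 60→78, due 35, tardiness 43
#145: 78→101, due 31, tardiness 70
Late orders: 3.

3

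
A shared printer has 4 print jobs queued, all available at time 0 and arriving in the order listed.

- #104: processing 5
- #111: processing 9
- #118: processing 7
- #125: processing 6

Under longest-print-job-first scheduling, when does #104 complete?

27

LPT (decreasing processing time): #111 #118 #125 #104.
#111: 0→9
#118: 9→16
#125: 16→22
#104: 22→27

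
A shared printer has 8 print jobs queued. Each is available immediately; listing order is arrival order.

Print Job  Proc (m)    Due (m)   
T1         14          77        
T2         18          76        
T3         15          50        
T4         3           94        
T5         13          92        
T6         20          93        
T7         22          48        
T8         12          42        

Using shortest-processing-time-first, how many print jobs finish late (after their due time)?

SPT (increasing processing time): T4 T8 T5 T1 T3 T2 T6 T7.
T4: 0→3, due 94, tardiness 0
T8: 3→15, due 42, tardiness 0
T5: 15→28, due 92, tardiness 0
T1: 28→42, due 77, tardiness 0
T3: 42→57, due 50, tardiness 7
T2: 57→75, due 76, tardiness 0
T6: 75→95, due 93, tardiness 2
T7: 95→117, due 48, tardiness 69
Late print jobs: 3.

3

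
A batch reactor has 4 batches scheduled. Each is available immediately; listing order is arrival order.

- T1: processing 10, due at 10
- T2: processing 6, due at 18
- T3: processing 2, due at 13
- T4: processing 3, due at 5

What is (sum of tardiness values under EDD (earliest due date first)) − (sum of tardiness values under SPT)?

-3

EDD (increasing due date): T4 T1 T3 T2.
T4: 0→3, due 5, tardiness 0
T1: 3→13, due 10, tardiness 3
T3: 13→15, due 13, tardiness 2
T2: 15→21, due 18, tardiness 3
Sum = 0+3+2+3 = 8.
SPT (increasing processing time): T3 T4 T2 T1.
T3: 0→2, due 13, tardiness 0
T4: 2→5, due 5, tardiness 0
T2: 5→11, due 18, tardiness 0
T1: 11→21, due 10, tardiness 11
Sum = 0+0+0+11 = 11.
Difference = 8 − 11 = -3.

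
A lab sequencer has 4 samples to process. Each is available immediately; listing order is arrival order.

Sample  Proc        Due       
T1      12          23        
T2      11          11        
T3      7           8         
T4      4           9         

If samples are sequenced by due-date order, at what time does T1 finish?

34

EDD (increasing due date): T3 T4 T2 T1.
T3: 0→7
T4: 7→11
T2: 11→22
T1: 22→34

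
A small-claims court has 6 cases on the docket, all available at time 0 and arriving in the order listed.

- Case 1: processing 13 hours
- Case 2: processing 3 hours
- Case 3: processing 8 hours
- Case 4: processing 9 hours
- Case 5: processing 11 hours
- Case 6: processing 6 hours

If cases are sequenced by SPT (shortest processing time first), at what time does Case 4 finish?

SPT (increasing processing time): Case 2 Case 6 Case 3 Case 4 Case 5 Case 1.
Case 2: 0→3
Case 6: 3→9
Case 3: 9→17
Case 4: 17→26

26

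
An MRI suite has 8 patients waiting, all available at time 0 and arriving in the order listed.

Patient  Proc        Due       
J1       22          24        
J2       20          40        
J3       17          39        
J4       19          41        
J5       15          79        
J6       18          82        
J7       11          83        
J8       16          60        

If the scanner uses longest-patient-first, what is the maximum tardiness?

57

LPT (decreasing processing time): J1 J2 J4 J6 J3 J8 J5 J7.
J1: 0→22, due 24, tardiness 0
J2: 22→42, due 40, tardiness 2
J4: 42→61, due 41, tardiness 20
J6: 61→79, due 82, tardiness 0
J3: 79→96, due 39, tardiness 57
J8: 96→112, due 60, tardiness 52
J5: 112→127, due 79, tardiness 48
J7: 127→138, due 83, tardiness 55
Maximum = 57.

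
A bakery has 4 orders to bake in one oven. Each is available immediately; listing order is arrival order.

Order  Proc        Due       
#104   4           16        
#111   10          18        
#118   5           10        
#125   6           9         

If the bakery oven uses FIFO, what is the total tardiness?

FIFO (arrival order): #104 #111 #118 #125.
#104: 0→4, due 16, tardiness 0
#111: 4→14, due 18, tardiness 0
#118: 14→19, due 10, tardiness 9
#125: 19→25, due 9, tardiness 16
Sum = 0+0+9+16 = 25.

25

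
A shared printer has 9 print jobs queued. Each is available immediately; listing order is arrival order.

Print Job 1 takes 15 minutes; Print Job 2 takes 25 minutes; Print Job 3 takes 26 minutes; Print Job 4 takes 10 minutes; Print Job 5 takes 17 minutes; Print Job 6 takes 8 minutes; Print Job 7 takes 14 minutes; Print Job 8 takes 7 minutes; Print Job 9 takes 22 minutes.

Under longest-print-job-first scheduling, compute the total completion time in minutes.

LPT (decreasing processing time): Print Job 3 Print Job 2 Print Job 9 Print Job 5 Print Job 1 Print Job 7 Print Job 4 Print Job 6 Print Job 8.
Print Job 3: 0→26
Print Job 2: 26→51
Print Job 9: 51→73
Print Job 5: 73→90
Print Job 1: 90→105
Print Job 7: 105→119
Print Job 4: 119→129
Print Job 6: 129→137
Print Job 8: 137→144
Sum = 26+51+73+90+105+119+129+137+144 = 874.

874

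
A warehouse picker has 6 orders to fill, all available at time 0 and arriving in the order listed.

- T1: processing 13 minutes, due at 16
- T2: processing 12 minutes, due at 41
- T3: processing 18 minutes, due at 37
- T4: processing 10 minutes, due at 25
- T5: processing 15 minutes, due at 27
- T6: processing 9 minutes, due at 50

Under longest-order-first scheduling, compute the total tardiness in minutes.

123

LPT (decreasing processing time): T3 T5 T1 T2 T4 T6.
T3: 0→18, due 37, tardiness 0
T5: 18→33, due 27, tardiness 6
T1: 33→46, due 16, tardiness 30
T2: 46→58, due 41, tardiness 17
T4: 58→68, due 25, tardiness 43
T6: 68→77, due 50, tardiness 27
Sum = 0+6+30+17+43+27 = 123.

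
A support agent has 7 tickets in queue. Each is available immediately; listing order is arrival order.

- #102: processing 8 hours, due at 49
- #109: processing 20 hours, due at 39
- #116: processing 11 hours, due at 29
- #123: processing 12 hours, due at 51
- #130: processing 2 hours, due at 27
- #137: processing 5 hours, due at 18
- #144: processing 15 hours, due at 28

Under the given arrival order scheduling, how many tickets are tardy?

4

FIFO (arrival order): #102 #109 #116 #123 #130 #137 #144.
#102: 0→8, due 49, tardiness 0
#109: 8→28, due 39, tardiness 0
#116: 28→39, due 29, tardiness 10
#123: 39→51, due 51, tardiness 0
#130: 51→53, due 27, tardiness 26
#137: 53→58, due 18, tardiness 40
#144: 58→73, due 28, tardiness 45
Late tickets: 4.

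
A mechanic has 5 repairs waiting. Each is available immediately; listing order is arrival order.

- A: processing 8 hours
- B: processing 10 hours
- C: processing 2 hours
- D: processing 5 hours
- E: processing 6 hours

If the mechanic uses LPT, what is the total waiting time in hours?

LPT (decreasing processing time): B A E D C.
B: waits 0, runs 0→10
A: waits 10, runs 10→18
E: waits 18, runs 18→24
D: waits 24, runs 24→29
C: waits 29, runs 29→31
Sum = 0+10+18+24+29 = 81.

81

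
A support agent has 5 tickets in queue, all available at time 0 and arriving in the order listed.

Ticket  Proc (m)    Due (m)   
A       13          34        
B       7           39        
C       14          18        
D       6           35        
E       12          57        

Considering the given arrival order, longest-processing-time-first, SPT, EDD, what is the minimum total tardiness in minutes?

FIFO (arrival order): A B C D E.
A: 0→13, due 34, tardiness 0
B: 13→20, due 39, tardiness 0
C: 20→34, due 18, tardiness 16
D: 34→40, due 35, tardiness 5
E: 40→52, due 57, tardiness 0
Sum = 0+0+16+5+0 = 21.
LPT (decreasing processing time): C A E B D.
C: 0→14, due 18, tardiness 0
A: 14→27, due 34, tardiness 0
E: 27→39, due 57, tardiness 0
B: 39→46, due 39, tardiness 7
D: 46→52, due 35, tardiness 17
Sum = 0+0+0+7+17 = 24.
SPT (increasing processing time): D B E A C.
D: 0→6, due 35, tardiness 0
B: 6→13, due 39, tardiness 0
E: 13→25, due 57, tardiness 0
A: 25→38, due 34, tardiness 4
C: 38→52, due 18, tardiness 34
Sum = 0+0+0+4+34 = 38.
EDD (increasing due date): C A D B E.
C: 0→14, due 18, tardiness 0
A: 14→27, due 34, tardiness 0
D: 27→33, due 35, tardiness 0
B: 33→40, due 39, tardiness 1
E: 40→52, due 57, tardiness 0
Sum = 0+0+0+1+0 = 1.
FIFO 21, LPT 24, SPT 38, EDD 1 → minimum 1.

1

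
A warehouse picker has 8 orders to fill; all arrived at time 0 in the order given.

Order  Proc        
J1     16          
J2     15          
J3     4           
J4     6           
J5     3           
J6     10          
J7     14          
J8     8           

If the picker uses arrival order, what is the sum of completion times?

365

FIFO (arrival order): J1 J2 J3 J4 J5 J6 J7 J8.
J1: 0→16
J2: 16→31
J3: 31→35
J4: 35→41
J5: 41→44
J6: 44→54
J7: 54→68
J8: 68→76
Sum = 16+31+35+41+44+54+68+76 = 365.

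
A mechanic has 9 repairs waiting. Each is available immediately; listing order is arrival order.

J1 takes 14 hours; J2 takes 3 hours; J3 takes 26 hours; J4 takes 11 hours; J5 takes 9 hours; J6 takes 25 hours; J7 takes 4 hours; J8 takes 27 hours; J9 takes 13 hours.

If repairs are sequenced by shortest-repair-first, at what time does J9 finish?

40

SPT (increasing processing time): J2 J7 J5 J4 J9 J1 J6 J3 J8.
J2: 0→3
J7: 3→7
J5: 7→16
J4: 16→27
J9: 27→40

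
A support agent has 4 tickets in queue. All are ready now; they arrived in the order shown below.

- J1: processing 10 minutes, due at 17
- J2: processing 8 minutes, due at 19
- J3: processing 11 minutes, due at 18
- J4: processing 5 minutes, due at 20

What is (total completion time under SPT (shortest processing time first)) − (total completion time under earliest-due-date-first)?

-19

SPT (increasing processing time): J4 J2 J1 J3.
J4: 0→5
J2: 5→13
J1: 13→23
J3: 23→34
Sum = 5+13+23+34 = 75.
EDD (increasing due date): J1 J3 J2 J4.
J1: 0→10
J3: 10→21
J2: 21→29
J4: 29→34
Sum = 10+21+29+34 = 94.
Difference = 75 − 94 = -19.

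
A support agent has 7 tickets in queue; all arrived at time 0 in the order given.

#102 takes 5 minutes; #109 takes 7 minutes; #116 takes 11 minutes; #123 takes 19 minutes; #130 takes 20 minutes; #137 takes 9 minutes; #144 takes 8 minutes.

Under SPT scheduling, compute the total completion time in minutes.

244

SPT (increasing processing time): #102 #109 #144 #137 #116 #123 #130.
#102: 0→5
#109: 5→12
#144: 12→20
#137: 20→29
#116: 29→40
#123: 40→59
#130: 59→79
Sum = 5+12+20+29+40+59+79 = 244.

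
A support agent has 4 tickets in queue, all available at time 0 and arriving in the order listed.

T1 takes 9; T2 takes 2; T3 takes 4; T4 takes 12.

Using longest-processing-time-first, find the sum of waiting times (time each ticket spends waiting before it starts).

LPT (decreasing processing time): T4 T1 T3 T2.
T4: waits 0, runs 0→12
T1: waits 12, runs 12→21
T3: waits 21, runs 21→25
T2: waits 25, runs 25→27
Sum = 0+12+21+25 = 58.

58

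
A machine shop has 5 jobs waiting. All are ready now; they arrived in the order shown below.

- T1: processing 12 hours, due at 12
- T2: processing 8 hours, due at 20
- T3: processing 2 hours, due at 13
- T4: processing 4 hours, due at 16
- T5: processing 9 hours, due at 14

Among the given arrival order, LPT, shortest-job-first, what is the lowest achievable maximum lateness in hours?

21

FIFO (arrival order): T1 T2 T3 T4 T5.
T1: 0→12, due 12, lateness 0
T2: 12→20, due 20, lateness 0
T3: 20→22, due 13, lateness 9
T4: 22→26, due 16, lateness 10
T5: 26→35, due 14, lateness 21
Maximum = 21.
LPT (decreasing processing time): T1 T5 T2 T4 T3.
T1: 0→12, due 12, lateness 0
T5: 12→21, due 14, lateness 7
T2: 21→29, due 20, lateness 9
T4: 29→33, due 16, lateness 17
T3: 33→35, due 13, lateness 22
Maximum = 22.
SPT (increasing processing time): T3 T4 T2 T5 T1.
T3: 0→2, due 13, lateness -11
T4: 2→6, due 16, lateness -10
T2: 6→14, due 20, lateness -6
T5: 14→23, due 14, lateness 9
T1: 23→35, due 12, lateness 23
Maximum = 23.
FIFO 21, LPT 22, SPT 23 → minimum 21.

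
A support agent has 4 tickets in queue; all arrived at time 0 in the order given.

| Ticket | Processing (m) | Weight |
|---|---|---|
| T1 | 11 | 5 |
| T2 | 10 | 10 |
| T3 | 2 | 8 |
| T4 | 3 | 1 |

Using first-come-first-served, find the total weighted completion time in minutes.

475

FIFO (arrival order): T1 T2 T3 T4.
T1: finishes 11, weight 5, w·C = 55
T2: finishes 21, weight 10, w·C = 210
T3: finishes 23, weight 8, w·C = 184
T4: finishes 26, weight 1, w·C = 26
Sum = 55+210+184+26 = 475.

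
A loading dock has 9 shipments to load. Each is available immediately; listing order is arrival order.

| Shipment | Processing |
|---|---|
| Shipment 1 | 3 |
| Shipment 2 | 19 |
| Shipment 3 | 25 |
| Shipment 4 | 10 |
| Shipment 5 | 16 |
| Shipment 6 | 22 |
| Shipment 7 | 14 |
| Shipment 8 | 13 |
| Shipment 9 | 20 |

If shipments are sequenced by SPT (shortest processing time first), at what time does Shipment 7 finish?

SPT (increasing processing time): Shipment 1 Shipment 4 Shipment 8 Shipment 7 Shipment 5 Shipment 2 Shipment 9 Shipment 6 Shipment 3.
Shipment 1: 0→3
Shipment 4: 3→13
Shipment 8: 13→26
Shipment 7: 26→40

40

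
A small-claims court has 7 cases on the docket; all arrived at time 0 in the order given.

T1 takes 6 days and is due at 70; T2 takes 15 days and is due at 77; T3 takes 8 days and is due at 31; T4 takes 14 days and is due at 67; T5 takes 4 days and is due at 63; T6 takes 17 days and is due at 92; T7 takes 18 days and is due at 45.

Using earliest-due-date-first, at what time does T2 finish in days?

EDD (increasing due date): T3 T7 T5 T4 T1 T2 T6.
T3: 0→8
T7: 8→26
T5: 26→30
T4: 30→44
T1: 44→50
T2: 50→65

65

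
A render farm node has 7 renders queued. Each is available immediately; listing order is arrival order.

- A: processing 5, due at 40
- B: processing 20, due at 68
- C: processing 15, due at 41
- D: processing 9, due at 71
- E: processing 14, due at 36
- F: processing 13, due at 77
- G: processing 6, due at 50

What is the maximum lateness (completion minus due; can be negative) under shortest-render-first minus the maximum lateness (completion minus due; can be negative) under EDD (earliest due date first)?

16

SPT (increasing processing time): A G D F E C B.
A: 0→5, due 40, lateness -35
G: 5→11, due 50, lateness -39
D: 11→20, due 71, lateness -51
F: 20→33, due 77, lateness -44
E: 33→47, due 36, lateness 11
C: 47→62, due 41, lateness 21
B: 62→82, due 68, lateness 14
Maximum = 21.
EDD (increasing due date): E A C G B D F.
E: 0→14, due 36, lateness -22
A: 14→19, due 40, lateness -21
C: 19→34, due 41, lateness -7
G: 34→40, due 50, lateness -10
B: 40→60, due 68, lateness -8
D: 60→69, due 71, lateness -2
F: 69→82, due 77, lateness 5
Maximum = 5.
Difference = 21 − 5 = 16.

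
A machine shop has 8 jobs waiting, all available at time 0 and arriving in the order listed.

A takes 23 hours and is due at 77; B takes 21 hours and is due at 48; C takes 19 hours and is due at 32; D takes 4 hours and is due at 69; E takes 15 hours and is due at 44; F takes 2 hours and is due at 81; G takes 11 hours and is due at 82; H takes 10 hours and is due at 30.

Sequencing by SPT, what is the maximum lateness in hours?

SPT (increasing processing time): F D H G E C B A.
F: 0→2, due 81, lateness -79
D: 2→6, due 69, lateness -63
H: 6→16, due 30, lateness -14
G: 16→27, due 82, lateness -55
E: 27→42, due 44, lateness -2
C: 42→61, due 32, lateness 29
B: 61→82, due 48, lateness 34
A: 82→105, due 77, lateness 28
Maximum = 34.

34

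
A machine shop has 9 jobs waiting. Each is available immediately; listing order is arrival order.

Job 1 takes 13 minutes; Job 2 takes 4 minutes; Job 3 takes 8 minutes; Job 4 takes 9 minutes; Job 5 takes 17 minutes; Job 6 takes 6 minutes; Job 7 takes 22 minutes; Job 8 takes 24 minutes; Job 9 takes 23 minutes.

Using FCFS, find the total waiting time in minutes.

FIFO (arrival order): Job 1 Job 2 Job 3 Job 4 Job 5 Job 6 Job 7 Job 8 Job 9.
Job 1: waits 0, runs 0→13
Job 2: waits 13, runs 13→17
Job 3: waits 17, runs 17→25
Job 4: waits 25, runs 25→34
Job 5: waits 34, runs 34→51
Job 6: waits 51, runs 51→57
Job 7: waits 57, runs 57→79
Job 8: waits 79, runs 79→103
Job 9: waits 103, runs 103→126
Sum = 0+13+17+25+34+51+57+79+103 = 379.

379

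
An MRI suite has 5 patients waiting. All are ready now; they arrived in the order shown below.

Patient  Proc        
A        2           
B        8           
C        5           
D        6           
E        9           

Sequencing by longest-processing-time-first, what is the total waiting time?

77

LPT (decreasing processing time): E B D C A.
E: waits 0, runs 0→9
B: waits 9, runs 9→17
D: waits 17, runs 17→23
C: waits 23, runs 23→28
A: waits 28, runs 28→30
Sum = 0+9+17+23+28 = 77.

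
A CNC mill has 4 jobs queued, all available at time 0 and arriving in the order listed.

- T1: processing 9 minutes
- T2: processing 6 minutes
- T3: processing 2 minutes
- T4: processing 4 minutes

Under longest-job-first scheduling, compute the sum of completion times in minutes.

LPT (decreasing processing time): T1 T2 T4 T3.
T1: 0→9
T2: 9→15
T4: 15→19
T3: 19→21
Sum = 9+15+19+21 = 64.

64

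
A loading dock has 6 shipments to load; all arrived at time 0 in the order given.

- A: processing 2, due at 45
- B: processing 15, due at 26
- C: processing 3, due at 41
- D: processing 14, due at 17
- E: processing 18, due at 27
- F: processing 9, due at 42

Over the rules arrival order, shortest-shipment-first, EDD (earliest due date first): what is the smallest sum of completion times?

FIFO (arrival order): A B C D E F.
A: 0→2
B: 2→17
C: 17→20
D: 20→34
E: 34→52
F: 52→61
Sum = 2+17+20+34+52+61 = 186.
SPT (increasing processing time): A C F D B E.
A: 0→2
C: 2→5
F: 5→14
D: 14→28
B: 28→43
E: 43→61
Sum = 2+5+14+28+43+61 = 153.
EDD (increasing due date): D B E C F A.
D: 0→14
B: 14→29
E: 29→47
C: 47→50
F: 50→59
A: 59→61
Sum = 14+29+47+50+59+61 = 260.
FIFO 186, SPT 153, EDD 260 → minimum 153.

153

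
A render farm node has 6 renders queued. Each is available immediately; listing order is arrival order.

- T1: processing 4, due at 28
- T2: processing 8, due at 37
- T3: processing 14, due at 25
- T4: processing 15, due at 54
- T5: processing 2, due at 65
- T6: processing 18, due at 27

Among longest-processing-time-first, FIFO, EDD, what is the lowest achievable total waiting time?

LPT (decreasing processing time): T6 T4 T3 T2 T1 T5.
T6: waits 0, runs 0→18
T4: waits 18, runs 18→33
T3: waits 33, runs 33→47
T2: waits 47, runs 47→55
T1: waits 55, runs 55→59
T5: waits 59, runs 59→61
Sum = 0+18+33+47+55+59 = 212.
FIFO (arrival order): T1 T2 T3 T4 T5 T6.
T1: waits 0, runs 0→4
T2: waits 4, runs 4→12
T3: waits 12, runs 12→26
T4: waits 26, runs 26→41
T5: waits 41, runs 41→43
T6: waits 43, runs 43→61
Sum = 0+4+12+26+41+43 = 126.
EDD (increasing due date): T3 T6 T1 T2 T4 T5.
T3: waits 0, runs 0→14
T6: waits 14, runs 14→32
T1: waits 32, runs 32→36
T2: waits 36, runs 36→44
T4: waits 44, runs 44→59
T5: waits 59, runs 59→61
Sum = 0+14+32+36+44+59 = 185.
LPT 212, FIFO 126, EDD 185 → minimum 126.

126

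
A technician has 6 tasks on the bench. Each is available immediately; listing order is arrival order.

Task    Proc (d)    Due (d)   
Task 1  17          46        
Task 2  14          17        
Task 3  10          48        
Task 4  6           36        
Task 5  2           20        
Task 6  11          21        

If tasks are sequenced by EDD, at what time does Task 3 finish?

EDD (increasing due date): Task 2 Task 5 Task 6 Task 4 Task 1 Task 3.
Task 2: 0→14
Task 5: 14→16
Task 6: 16→27
Task 4: 27→33
Task 1: 33→50
Task 3: 50→60

60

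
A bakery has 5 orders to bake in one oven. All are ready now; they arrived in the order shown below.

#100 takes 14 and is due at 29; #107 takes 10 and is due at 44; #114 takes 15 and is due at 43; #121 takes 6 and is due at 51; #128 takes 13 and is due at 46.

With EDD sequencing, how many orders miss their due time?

2

EDD (increasing due date): #100 #114 #107 #128 #121.
#100: 0→14, due 29, tardiness 0
#114: 14→29, due 43, tardiness 0
#107: 29→39, due 44, tardiness 0
#128: 39→52, due 46, tardiness 6
#121: 52→58, due 51, tardiness 7
Late orders: 2.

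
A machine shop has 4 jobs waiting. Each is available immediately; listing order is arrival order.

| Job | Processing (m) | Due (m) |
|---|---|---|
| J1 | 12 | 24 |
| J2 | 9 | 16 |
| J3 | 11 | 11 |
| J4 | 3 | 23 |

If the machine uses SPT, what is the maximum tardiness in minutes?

12

SPT (increasing processing time): J4 J2 J3 J1.
J4: 0→3, due 23, tardiness 0
J2: 3→12, due 16, tardiness 0
J3: 12→23, due 11, tardiness 12
J1: 23→35, due 24, tardiness 11
Maximum = 12.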